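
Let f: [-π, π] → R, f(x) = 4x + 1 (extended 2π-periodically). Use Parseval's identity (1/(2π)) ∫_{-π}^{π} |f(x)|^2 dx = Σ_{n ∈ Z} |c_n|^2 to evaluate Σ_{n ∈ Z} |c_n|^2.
Σ |c_n|^2 = 16π^2/3 + 1

Expand and integrate term by term over [-π, π]:
  ∫ (4x)^2 dx = 16·(2π^3/3); ∫ 2·4·(1)·x dx = 0 (odd integrand); ∫ 1^2 dx = 1·2π.
So (1/(2π)) ∫_{-π}^{π} (4x + 1)^2 dx = 16π^2/3 + 1 = 16π^2/3 + 1.
Parseval ⇒ Σ |c_n|^2 = 16π^2/3 + 1.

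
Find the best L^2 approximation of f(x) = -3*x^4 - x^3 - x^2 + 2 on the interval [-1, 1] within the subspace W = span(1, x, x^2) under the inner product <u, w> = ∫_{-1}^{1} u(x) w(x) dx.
g(x) = -25*x^2/7 - 3*x/5 + 79/35

The best approximation g ∈ W is the orthogonal projection of f onto W. Writing g = a_0 + a_1 x + a_2 x^2, the coefficients solve the normal equations G · a = b where
  G_{ij} = <φ_i, φ_j> and b_i = <f, φ_i>, with φ_0 = 1, φ_1 = x, φ_2 = x^2.
G =
  [2, 0, 2/3]
  [0, 2/3, 0]
  [2/3, 0, 2/5],
b = (32/15, -2/5, 8/105).
Solving gives a_0 = 79/35, a_1 = -3/5, a_2 = -25/7, so
  g(x) = -25*x^2/7 - 3*x/5 + 79/35.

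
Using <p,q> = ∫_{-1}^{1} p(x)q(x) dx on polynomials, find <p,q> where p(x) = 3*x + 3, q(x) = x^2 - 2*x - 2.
<p,q> = -14

Expand the product: p(x)·q(x) = 3*x^3 - 3*x^2 - 12*x - 6.
∫_{-1}^{1} of each monomial x^k gives [2/(k+1) if k even, 0 if k odd]. Integrating term-by-term (or equivalently evaluating the antiderivative F(x) = 3*x^4/4 - x^3 - 6*x^2 - 6*x at the endpoints):
  F(1) − F(−1) = -49/4 − (7/4) = -14.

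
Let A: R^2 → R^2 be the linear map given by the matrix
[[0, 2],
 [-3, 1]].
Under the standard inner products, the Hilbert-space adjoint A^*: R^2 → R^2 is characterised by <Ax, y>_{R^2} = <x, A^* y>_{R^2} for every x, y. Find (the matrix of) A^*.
A^* = A^T =
[[0, -3],
 [2, 1]]

For real matrices with standard dot products, the defining identity <Ax, y> = <x, A^* y> gives (Ax)^T y = x^T (A^*) y, i.e. x^T A^T y = x^T (A^*) y. Since this holds for all x, y, we must have A^* = A^T. Therefore
A^* =
[[0, -3],
 [2, 1]].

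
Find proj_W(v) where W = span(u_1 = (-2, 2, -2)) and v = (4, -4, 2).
proj_W(v) = (10/3, -10/3, 10/3)

Set up U = [u_1 | ... | u_1] ∈ R^(3×1). The projector onto W = col(U) is P = U (U^T U)^(-1) U^T.
Compute U^T U =
  [12],
and U^T v = (-20).
Solve U^T U · c = U^T v for the coefficients: c = (-5/3). The projection is proj_W(v) = U c.
Check: (v - proj_W(v)) · u_1 = 0  (should be 0).
Result: proj_W(v) = (10/3, -10/3, 10/3).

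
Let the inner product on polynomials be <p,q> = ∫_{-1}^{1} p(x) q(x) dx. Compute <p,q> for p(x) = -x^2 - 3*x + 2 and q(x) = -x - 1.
<p,q> = -4/3

Expand the product: p(x)·q(x) = x^3 + 4*x^2 + x - 2.
∫_{-1}^{1} of each monomial x^k gives [2/(k+1) if k even, 0 if k odd]. Integrating term-by-term (or equivalently evaluating the antiderivative F(x) = x^4/4 + 4*x^3/3 + x^2/2 - 2*x at the endpoints):
  F(1) − F(−1) = 1/12 − (17/12) = -4/3.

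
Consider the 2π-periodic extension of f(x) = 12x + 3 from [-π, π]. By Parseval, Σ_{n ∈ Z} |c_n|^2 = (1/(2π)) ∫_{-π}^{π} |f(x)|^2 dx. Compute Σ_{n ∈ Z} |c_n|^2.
Σ |c_n|^2 = 48π^2 + 9

Expand and integrate term by term over [-π, π]:
  ∫ (12x)^2 dx = 144·(2π^3/3); ∫ 2·12·(3)·x dx = 0 (odd integrand); ∫ 3^2 dx = 9·2π.
So (1/(2π)) ∫_{-π}^{π} (12x + 3)^2 dx = 144π^2/3 + 9 = 48π^2 + 9.
Parseval ⇒ Σ |c_n|^2 = 48π^2 + 9.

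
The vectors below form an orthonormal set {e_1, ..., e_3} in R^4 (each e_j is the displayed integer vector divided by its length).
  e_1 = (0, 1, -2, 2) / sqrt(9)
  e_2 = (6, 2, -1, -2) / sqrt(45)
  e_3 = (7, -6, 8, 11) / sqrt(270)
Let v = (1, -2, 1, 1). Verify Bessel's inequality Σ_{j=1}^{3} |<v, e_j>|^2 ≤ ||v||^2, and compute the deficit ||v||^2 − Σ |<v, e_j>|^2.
Σ |<v, e_j>|^2 = 157/27; ||v||^2 = 7; deficit = 32/27

Write each e_j = u_j / sqrt(<u_j, u_j>) where u_j is the displayed integer vector. Then <v, e_j> = <v, u_j> / sqrt(<u_j, u_j>), so |<v, e_j>|^2 = <v, u_j>^2 / <u_j, u_j>.
Coefficients: <v, e_1> = -2/sqrt(9), <v, e_2> = -1/sqrt(45), <v, e_3> = 38/sqrt(270).
Square and sum: Σ |<v, e_j>|^2 = 157/27.
Compute ||v||^2 = v·v = 7.
Deficit = 7 − 157/27 = 32/27 ≥ 0, confirming Bessel's inequality. (The deficit equals ||v − Σ <v,e_j> e_j||^2, the squared distance from v to span{e_j}.)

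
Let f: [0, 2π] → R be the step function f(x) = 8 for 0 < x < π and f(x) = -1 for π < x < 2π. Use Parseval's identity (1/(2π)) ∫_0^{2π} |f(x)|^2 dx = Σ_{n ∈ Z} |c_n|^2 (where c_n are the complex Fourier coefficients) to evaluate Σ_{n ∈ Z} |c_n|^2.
Σ |c_n|^2 = 65/2

Parseval equates the L^2 energy of f (normalised by 1/(2π)) with the ℓ^2 sum of its Fourier coefficients: (1/(2π)) ∫_0^{2π} |f|^2 = Σ |c_n|^2.
Compute the left side: (1/(2π)) [∫_0^π 8^2 dx + ∫_π^{2π} (-1)^2 dx] = (1/(2π)) · (64π + 1π) = (64 + 1)/2 = 65/2.
So Σ_{n ∈ Z} |c_n|^2 = 65/2.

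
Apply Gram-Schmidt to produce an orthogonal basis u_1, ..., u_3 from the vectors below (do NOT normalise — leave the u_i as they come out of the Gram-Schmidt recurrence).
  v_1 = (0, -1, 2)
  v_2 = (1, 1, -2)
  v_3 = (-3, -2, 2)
Orthogonal basis:
  u_1 = (0, -1, 2)
  u_2 = (1, 0, 0)
  u_3 = (0, -4/5, -2/5)

Apply the Gram-Schmidt recurrence
  u_1 = v_1
  u_i = v_i − Σ_{j<i} ((v_i · u_j) / (u_j · u_j)) · u_j.

Step by step this gives:
  u_1 = (0, -1, 2)
  u_2 = (1, 0, 0)
  u_3 = (0, -4/5, -2/5)

Orthogonality check:
  u_2 · u_1 = 0 (should be 0)
  u_3 · u_1 = 0 (should be 0)
  u_3 · u_2 = 0 (should be 0)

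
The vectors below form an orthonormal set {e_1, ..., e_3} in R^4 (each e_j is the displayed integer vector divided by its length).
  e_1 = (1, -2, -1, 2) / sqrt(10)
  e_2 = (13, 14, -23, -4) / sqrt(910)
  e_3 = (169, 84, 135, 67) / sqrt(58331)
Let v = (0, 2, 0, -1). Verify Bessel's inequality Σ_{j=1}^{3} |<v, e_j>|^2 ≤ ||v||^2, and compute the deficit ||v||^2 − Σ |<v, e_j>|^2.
Σ |<v, e_j>|^2 = 3141/641; ||v||^2 = 5; deficit = 64/641

Write each e_j = u_j / sqrt(<u_j, u_j>) where u_j is the displayed integer vector. Then <v, e_j> = <v, u_j> / sqrt(<u_j, u_j>), so |<v, e_j>|^2 = <v, u_j>^2 / <u_j, u_j>.
Coefficients: <v, e_1> = -6/sqrt(10), <v, e_2> = 32/sqrt(910), <v, e_3> = 101/sqrt(58331).
Square and sum: Σ |<v, e_j>|^2 = 3141/641.
Compute ||v||^2 = v·v = 5.
Deficit = 5 − 3141/641 = 64/641 ≥ 0, confirming Bessel's inequality. (The deficit equals ||v − Σ <v,e_j> e_j||^2, the squared distance from v to span{e_j}.)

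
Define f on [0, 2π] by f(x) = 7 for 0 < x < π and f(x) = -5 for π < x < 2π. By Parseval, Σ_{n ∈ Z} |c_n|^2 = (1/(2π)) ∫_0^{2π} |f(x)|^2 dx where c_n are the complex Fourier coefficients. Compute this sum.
Σ |c_n|^2 = 37

Parseval equates the L^2 energy of f (normalised by 1/(2π)) with the ℓ^2 sum of its Fourier coefficients: (1/(2π)) ∫_0^{2π} |f|^2 = Σ |c_n|^2.
Compute the left side: (1/(2π)) [∫_0^π 7^2 dx + ∫_π^{2π} (-5)^2 dx] = (1/(2π)) · (49π + 25π) = (49 + 25)/2 = 37.
So Σ_{n ∈ Z} |c_n|^2 = 37.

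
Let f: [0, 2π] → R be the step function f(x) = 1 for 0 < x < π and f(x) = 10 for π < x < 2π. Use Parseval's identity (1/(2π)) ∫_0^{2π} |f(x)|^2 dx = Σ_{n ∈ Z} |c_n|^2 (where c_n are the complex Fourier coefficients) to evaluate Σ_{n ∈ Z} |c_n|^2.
Σ |c_n|^2 = 101/2

Parseval equates the L^2 energy of f (normalised by 1/(2π)) with the ℓ^2 sum of its Fourier coefficients: (1/(2π)) ∫_0^{2π} |f|^2 = Σ |c_n|^2.
Compute the left side: (1/(2π)) [∫_0^π 1^2 dx + ∫_π^{2π} 10^2 dx] = (1/(2π)) · (1π + 100π) = (1 + 100)/2 = 101/2.
So Σ_{n ∈ Z} |c_n|^2 = 101/2.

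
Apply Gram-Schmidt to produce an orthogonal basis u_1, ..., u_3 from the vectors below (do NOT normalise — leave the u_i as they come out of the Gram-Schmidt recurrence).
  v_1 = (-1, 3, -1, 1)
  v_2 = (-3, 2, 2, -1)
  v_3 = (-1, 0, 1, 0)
Orthogonal basis:
  u_1 = (-1, 3, -1, 1)
  u_2 = (-5/2, 1/2, 5/2, -3/2)
  u_3 = (-1/6, -1/6, 1/6, 1/2)

Apply the Gram-Schmidt recurrence
  u_1 = v_1
  u_i = v_i − Σ_{j<i} ((v_i · u_j) / (u_j · u_j)) · u_j.

Step by step this gives:
  u_1 = (-1, 3, -1, 1)
  u_2 = (-5/2, 1/2, 5/2, -3/2)
  u_3 = (-1/6, -1/6, 1/6, 1/2)

Orthogonality check:
  u_2 · u_1 = 0 (should be 0)
  u_3 · u_1 = 0 (should be 0)
  u_3 · u_2 = 0 (should be 0)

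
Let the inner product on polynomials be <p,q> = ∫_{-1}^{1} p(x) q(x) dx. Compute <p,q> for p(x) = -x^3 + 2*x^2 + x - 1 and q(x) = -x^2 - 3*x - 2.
<p,q> = 2/5

Expand the product: p(x)·q(x) = x^5 + x^4 - 5*x^3 - 6*x^2 + x + 2.
∫_{-1}^{1} of each monomial x^k gives [2/(k+1) if k even, 0 if k odd]. Integrating term-by-term (or equivalently evaluating the antiderivative F(x) = x^6/6 + x^5/5 - 5*x^4/4 - 2*x^3 + x^2/2 + 2*x at the endpoints):
  F(1) − F(−1) = -23/60 − (-47/60) = 2/5.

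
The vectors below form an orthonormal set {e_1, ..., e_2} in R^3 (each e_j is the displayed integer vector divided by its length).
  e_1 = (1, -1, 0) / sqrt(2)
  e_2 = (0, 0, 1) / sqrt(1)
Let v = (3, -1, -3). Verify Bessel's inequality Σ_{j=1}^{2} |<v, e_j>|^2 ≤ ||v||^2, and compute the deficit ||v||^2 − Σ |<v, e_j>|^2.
Σ |<v, e_j>|^2 = 17; ||v||^2 = 19; deficit = 2

Write each e_j = u_j / sqrt(<u_j, u_j>) where u_j is the displayed integer vector. Then <v, e_j> = <v, u_j> / sqrt(<u_j, u_j>), so |<v, e_j>|^2 = <v, u_j>^2 / <u_j, u_j>.
Coefficients: <v, e_1> = 4/sqrt(2), <v, e_2> = -3/sqrt(1).
Square and sum: Σ |<v, e_j>|^2 = 17.
Compute ||v||^2 = v·v = 19.
Deficit = 19 − 17 = 2 ≥ 0, confirming Bessel's inequality. (The deficit equals ||v − Σ <v,e_j> e_j||^2, the squared distance from v to span{e_j}.)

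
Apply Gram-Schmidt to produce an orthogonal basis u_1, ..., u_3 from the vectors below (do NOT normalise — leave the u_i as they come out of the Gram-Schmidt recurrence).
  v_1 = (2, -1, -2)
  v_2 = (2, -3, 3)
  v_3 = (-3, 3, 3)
Orthogonal basis:
  u_1 = (2, -1, -2)
  u_2 = (16/9, -26/9, 29/9)
  u_3 = (135/197, 150/197, 60/197)

Apply the Gram-Schmidt recurrence
  u_1 = v_1
  u_i = v_i − Σ_{j<i} ((v_i · u_j) / (u_j · u_j)) · u_j.

Step by step this gives:
  u_1 = (2, -1, -2)
  u_2 = (16/9, -26/9, 29/9)
  u_3 = (135/197, 150/197, 60/197)

Orthogonality check:
  u_2 · u_1 = 0 (should be 0)
  u_3 · u_1 = 0 (should be 0)
  u_3 · u_2 = 0 (should be 0)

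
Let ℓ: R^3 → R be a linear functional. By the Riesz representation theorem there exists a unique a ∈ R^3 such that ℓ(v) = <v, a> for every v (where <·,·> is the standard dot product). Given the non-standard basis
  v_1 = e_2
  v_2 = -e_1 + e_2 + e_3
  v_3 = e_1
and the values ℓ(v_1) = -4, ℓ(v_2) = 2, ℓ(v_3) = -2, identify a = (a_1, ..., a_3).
a = (-2, -4, 4)

Write a = (a_1, ..., a_3) in the standard basis. For each basis vector v_i, ℓ(v_i) = <v_i, a> is a linear equation in the a_j's. Collect the n equations into a matrix system V a = ℓ, where row i of V is v_i (expressed in the standard basis). Since V is invertible (lower-triangular with 1s on the diagonal, up to permutation), solve by back-substitution:
  V =
[[0, 1, 0],
 [-1, 1, 1],
 [1, 0, 0]]
  V a = (-4, 2, -2)
Solving gives a = (-2, -4, 4).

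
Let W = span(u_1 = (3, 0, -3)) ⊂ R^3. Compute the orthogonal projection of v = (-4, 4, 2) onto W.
proj_W(v) = (-3, 0, 3)

Set up U = [u_1 | ... | u_1] ∈ R^(3×1). The projector onto W = col(U) is P = U (U^T U)^(-1) U^T.
Compute U^T U =
  [18],
and U^T v = (-18).
Solve U^T U · c = U^T v for the coefficients: c = (-1). The projection is proj_W(v) = U c.
Check: (v - proj_W(v)) · u_1 = 0  (should be 0).
Result: proj_W(v) = (-3, 0, 3).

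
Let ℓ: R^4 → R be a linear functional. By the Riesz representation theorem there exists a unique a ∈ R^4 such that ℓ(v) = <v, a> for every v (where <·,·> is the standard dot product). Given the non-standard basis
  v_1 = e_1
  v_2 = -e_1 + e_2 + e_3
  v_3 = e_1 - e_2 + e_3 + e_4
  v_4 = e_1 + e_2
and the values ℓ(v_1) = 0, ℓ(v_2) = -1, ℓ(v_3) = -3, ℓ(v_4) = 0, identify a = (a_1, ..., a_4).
a = (0, 0, -1, -2)

Write a = (a_1, ..., a_4) in the standard basis. For each basis vector v_i, ℓ(v_i) = <v_i, a> is a linear equation in the a_j's. Collect the n equations into a matrix system V a = ℓ, where row i of V is v_i (expressed in the standard basis). Since V is invertible (lower-triangular with 1s on the diagonal, up to permutation), solve by back-substitution:
  V =
[[1, 0, 0, 0],
 [-1, 1, 1, 0],
 [1, -1, 1, 1],
 [1, 1, 0, 0]]
  V a = (0, -1, -3, 0)
Solving gives a = (0, 0, -1, -2).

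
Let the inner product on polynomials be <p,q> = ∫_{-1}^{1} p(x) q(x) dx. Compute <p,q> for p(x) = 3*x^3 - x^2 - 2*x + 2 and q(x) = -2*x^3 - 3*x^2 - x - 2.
<p,q> = -992/105

Expand the product: p(x)·q(x) = -6*x^6 - 7*x^5 + 4*x^4 - 3*x^3 - 2*x^2 + 2*x - 4.
∫_{-1}^{1} of each monomial x^k gives [2/(k+1) if k even, 0 if k odd]. Integrating term-by-term (or equivalently evaluating the antiderivative F(x) = -6*x^7/7 - 7*x^6/6 + 4*x^5/5 - 3*x^4/4 - 2*x^3/3 + x^2 - 4*x at the endpoints):
  F(1) − F(−1) = -2369/420 − (533/140) = -992/105.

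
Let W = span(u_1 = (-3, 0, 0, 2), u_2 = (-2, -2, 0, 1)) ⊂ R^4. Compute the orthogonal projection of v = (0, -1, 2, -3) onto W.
proj_W(v) = (68/53, -70/53, 0, -57/53)

Set up U = [u_1 | ... | u_2] ∈ R^(4×2). The projector onto W = col(U) is P = U (U^T U)^(-1) U^T.
Compute U^T U =
  [13, 8]
  [8, 9],
and U^T v = (-6, -1).
Solve U^T U · c = U^T v for the coefficients: c = (-46/53, 35/53). The projection is proj_W(v) = U c.
Check: (v - proj_W(v)) · u_1 = 0  (should be 0).
Check: (v - proj_W(v)) · u_2 = 0  (should be 0).
Result: proj_W(v) = (68/53, -70/53, 0, -57/53).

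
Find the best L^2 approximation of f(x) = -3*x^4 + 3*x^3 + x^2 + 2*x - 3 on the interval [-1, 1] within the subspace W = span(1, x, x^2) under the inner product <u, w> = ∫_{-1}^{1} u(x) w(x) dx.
g(x) = -11*x^2/7 + 19*x/5 - 96/35

The best approximation g ∈ W is the orthogonal projection of f onto W. Writing g = a_0 + a_1 x + a_2 x^2, the coefficients solve the normal equations G · a = b where
  G_{ij} = <φ_i, φ_j> and b_i = <f, φ_i>, with φ_0 = 1, φ_1 = x, φ_2 = x^2.
G =
  [2, 0, 2/3]
  [0, 2/3, 0]
  [2/3, 0, 2/5],
b = (-98/15, 38/15, -86/35).
Solving gives a_0 = -96/35, a_1 = 19/5, a_2 = -11/7, so
  g(x) = -11*x^2/7 + 19*x/5 - 96/35.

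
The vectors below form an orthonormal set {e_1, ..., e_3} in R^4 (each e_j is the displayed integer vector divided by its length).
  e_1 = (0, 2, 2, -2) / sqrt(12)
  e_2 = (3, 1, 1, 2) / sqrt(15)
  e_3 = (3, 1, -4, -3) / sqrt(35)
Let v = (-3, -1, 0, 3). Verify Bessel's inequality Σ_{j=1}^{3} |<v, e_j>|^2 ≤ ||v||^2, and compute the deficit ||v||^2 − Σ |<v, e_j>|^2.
Σ |<v, e_j>|^2 = 117/7; ||v||^2 = 19; deficit = 16/7

Write each e_j = u_j / sqrt(<u_j, u_j>) where u_j is the displayed integer vector. Then <v, e_j> = <v, u_j> / sqrt(<u_j, u_j>), so |<v, e_j>|^2 = <v, u_j>^2 / <u_j, u_j>.
Coefficients: <v, e_1> = -8/sqrt(12), <v, e_2> = -4/sqrt(15), <v, e_3> = -19/sqrt(35).
Square and sum: Σ |<v, e_j>|^2 = 117/7.
Compute ||v||^2 = v·v = 19.
Deficit = 19 − 117/7 = 16/7 ≥ 0, confirming Bessel's inequality. (The deficit equals ||v − Σ <v,e_j> e_j||^2, the squared distance from v to span{e_j}.)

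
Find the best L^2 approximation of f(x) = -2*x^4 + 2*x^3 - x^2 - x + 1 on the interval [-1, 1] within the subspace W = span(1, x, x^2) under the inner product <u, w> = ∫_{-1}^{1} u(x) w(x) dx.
g(x) = -19*x^2/7 + x/5 + 41/35

The best approximation g ∈ W is the orthogonal projection of f onto W. Writing g = a_0 + a_1 x + a_2 x^2, the coefficients solve the normal equations G · a = b where
  G_{ij} = <φ_i, φ_j> and b_i = <f, φ_i>, with φ_0 = 1, φ_1 = x, φ_2 = x^2.
G =
  [2, 0, 2/3]
  [0, 2/3, 0]
  [2/3, 0, 2/5],
b = (8/15, 2/15, -32/105).
Solving gives a_0 = 41/35, a_1 = 1/5, a_2 = -19/7, so
  g(x) = -19*x^2/7 + x/5 + 41/35.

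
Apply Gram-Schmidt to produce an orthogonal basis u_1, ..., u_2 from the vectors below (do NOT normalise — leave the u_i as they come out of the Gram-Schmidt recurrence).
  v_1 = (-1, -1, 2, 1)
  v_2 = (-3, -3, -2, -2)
Orthogonal basis:
  u_1 = (-1, -1, 2, 1)
  u_2 = (-3, -3, -2, -2)

Apply the Gram-Schmidt recurrence
  u_1 = v_1
  u_i = v_i − Σ_{j<i} ((v_i · u_j) / (u_j · u_j)) · u_j.

Step by step this gives:
  u_1 = (-1, -1, 2, 1)
  u_2 = (-3, -3, -2, -2)

Orthogonality check:
  u_2 · u_1 = 0 (should be 0)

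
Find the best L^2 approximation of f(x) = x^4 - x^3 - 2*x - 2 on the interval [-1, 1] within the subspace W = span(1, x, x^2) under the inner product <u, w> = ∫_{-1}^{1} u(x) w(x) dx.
g(x) = 6*x^2/7 - 13*x/5 - 73/35

The best approximation g ∈ W is the orthogonal projection of f onto W. Writing g = a_0 + a_1 x + a_2 x^2, the coefficients solve the normal equations G · a = b where
  G_{ij} = <φ_i, φ_j> and b_i = <f, φ_i>, with φ_0 = 1, φ_1 = x, φ_2 = x^2.
G =
  [2, 0, 2/3]
  [0, 2/3, 0]
  [2/3, 0, 2/5],
b = (-18/5, -26/15, -22/21).
Solving gives a_0 = -73/35, a_1 = -13/5, a_2 = 6/7, so
  g(x) = 6*x^2/7 - 13*x/5 - 73/35.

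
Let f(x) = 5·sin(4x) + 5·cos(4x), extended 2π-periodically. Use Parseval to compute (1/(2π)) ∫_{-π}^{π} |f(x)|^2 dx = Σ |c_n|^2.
Σ |c_n|^2 = 25

Expand |f|^2 and use orthogonality of {sin(nx), cos(mx)} on [-π, π]:
  ∫_{-π}^{π} sin(nx)^2 dx = π, ∫ cos(mx)^2 dx = π, and cross terms integrate to 0.
So ∫_{-π}^{π} f(x)^2 dx = 5^2 · π + 5^2 · π = (25 + 25)π.
Divide by 2π: (25 + 25)/2 = 25.
By Parseval, this equals Σ |c_n|^2.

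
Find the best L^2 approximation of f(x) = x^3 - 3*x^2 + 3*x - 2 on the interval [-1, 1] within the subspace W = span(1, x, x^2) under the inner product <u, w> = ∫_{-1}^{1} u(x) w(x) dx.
g(x) = -3*x^2 + 18*x/5 - 2

The best approximation g ∈ W is the orthogonal projection of f onto W. Writing g = a_0 + a_1 x + a_2 x^2, the coefficients solve the normal equations G · a = b where
  G_{ij} = <φ_i, φ_j> and b_i = <f, φ_i>, with φ_0 = 1, φ_1 = x, φ_2 = x^2.
G =
  [2, 0, 2/3]
  [0, 2/3, 0]
  [2/3, 0, 2/5],
b = (-6, 12/5, -38/15).
Solving gives a_0 = -2, a_1 = 18/5, a_2 = -3, so
  g(x) = -3*x^2 + 18*x/5 - 2.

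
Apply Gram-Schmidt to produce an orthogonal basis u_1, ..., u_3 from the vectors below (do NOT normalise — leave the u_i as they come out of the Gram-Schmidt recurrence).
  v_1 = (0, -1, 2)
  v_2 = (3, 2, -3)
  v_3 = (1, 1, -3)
Orthogonal basis:
  u_1 = (0, -1, 2)
  u_2 = (3, 2/5, 1/5)
  u_3 = (2/23, -12/23, -6/23)

Apply the Gram-Schmidt recurrence
  u_1 = v_1
  u_i = v_i − Σ_{j<i} ((v_i · u_j) / (u_j · u_j)) · u_j.

Step by step this gives:
  u_1 = (0, -1, 2)
  u_2 = (3, 2/5, 1/5)
  u_3 = (2/23, -12/23, -6/23)

Orthogonality check:
  u_2 · u_1 = 0 (should be 0)
  u_3 · u_1 = 0 (should be 0)
  u_3 · u_2 = 0 (should be 0)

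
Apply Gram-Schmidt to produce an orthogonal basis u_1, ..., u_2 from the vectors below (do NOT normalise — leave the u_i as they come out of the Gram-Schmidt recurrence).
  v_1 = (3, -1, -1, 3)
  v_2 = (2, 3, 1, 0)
Orthogonal basis:
  u_1 = (3, -1, -1, 3)
  u_2 = (17/10, 31/10, 11/10, -3/10)

Apply the Gram-Schmidt recurrence
  u_1 = v_1
  u_i = v_i − Σ_{j<i} ((v_i · u_j) / (u_j · u_j)) · u_j.

Step by step this gives:
  u_1 = (3, -1, -1, 3)
  u_2 = (17/10, 31/10, 11/10, -3/10)

Orthogonality check:
  u_2 · u_1 = 0 (should be 0)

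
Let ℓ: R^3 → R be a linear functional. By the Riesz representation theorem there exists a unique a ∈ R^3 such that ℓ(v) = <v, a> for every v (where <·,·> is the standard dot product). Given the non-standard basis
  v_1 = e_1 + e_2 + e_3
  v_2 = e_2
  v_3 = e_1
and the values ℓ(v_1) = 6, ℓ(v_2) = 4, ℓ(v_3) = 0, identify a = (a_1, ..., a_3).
a = (0, 4, 2)

Write a = (a_1, ..., a_3) in the standard basis. For each basis vector v_i, ℓ(v_i) = <v_i, a> is a linear equation in the a_j's. Collect the n equations into a matrix system V a = ℓ, where row i of V is v_i (expressed in the standard basis). Since V is invertible (lower-triangular with 1s on the diagonal, up to permutation), solve by back-substitution:
  V =
[[1, 1, 1],
 [0, 1, 0],
 [1, 0, 0]]
  V a = (6, 4, 0)
Solving gives a = (0, 4, 2).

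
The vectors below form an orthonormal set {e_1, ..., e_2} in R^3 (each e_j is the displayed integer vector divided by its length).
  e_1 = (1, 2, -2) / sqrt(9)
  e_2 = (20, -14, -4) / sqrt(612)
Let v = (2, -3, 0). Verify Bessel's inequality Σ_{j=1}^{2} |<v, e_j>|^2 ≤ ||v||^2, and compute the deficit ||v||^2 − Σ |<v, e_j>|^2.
Σ |<v, e_j>|^2 = 217/17; ||v||^2 = 13; deficit = 4/17

Write each e_j = u_j / sqrt(<u_j, u_j>) where u_j is the displayed integer vector. Then <v, e_j> = <v, u_j> / sqrt(<u_j, u_j>), so |<v, e_j>|^2 = <v, u_j>^2 / <u_j, u_j>.
Coefficients: <v, e_1> = -4/sqrt(9), <v, e_2> = 82/sqrt(612).
Square and sum: Σ |<v, e_j>|^2 = 217/17.
Compute ||v||^2 = v·v = 13.
Deficit = 13 − 217/17 = 4/17 ≥ 0, confirming Bessel's inequality. (The deficit equals ||v − Σ <v,e_j> e_j||^2, the squared distance from v to span{e_j}.)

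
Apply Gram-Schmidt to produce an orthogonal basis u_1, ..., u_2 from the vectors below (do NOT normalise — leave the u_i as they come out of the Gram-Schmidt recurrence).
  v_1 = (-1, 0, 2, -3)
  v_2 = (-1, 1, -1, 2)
Orthogonal basis:
  u_1 = (-1, 0, 2, -3)
  u_2 = (-3/2, 1, 0, 1/2)

Apply the Gram-Schmidt recurrence
  u_1 = v_1
  u_i = v_i − Σ_{j<i} ((v_i · u_j) / (u_j · u_j)) · u_j.

Step by step this gives:
  u_1 = (-1, 0, 2, -3)
  u_2 = (-3/2, 1, 0, 1/2)

Orthogonality check:
  u_2 · u_1 = 0 (should be 0)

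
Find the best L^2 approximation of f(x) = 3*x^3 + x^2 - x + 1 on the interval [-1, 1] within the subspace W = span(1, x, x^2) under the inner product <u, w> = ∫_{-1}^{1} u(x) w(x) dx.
g(x) = x^2 + 4*x/5 + 1

The best approximation g ∈ W is the orthogonal projection of f onto W. Writing g = a_0 + a_1 x + a_2 x^2, the coefficients solve the normal equations G · a = b where
  G_{ij} = <φ_i, φ_j> and b_i = <f, φ_i>, with φ_0 = 1, φ_1 = x, φ_2 = x^2.
G =
  [2, 0, 2/3]
  [0, 2/3, 0]
  [2/3, 0, 2/5],
b = (8/3, 8/15, 16/15).
Solving gives a_0 = 1, a_1 = 4/5, a_2 = 1, so
  g(x) = x^2 + 4*x/5 + 1.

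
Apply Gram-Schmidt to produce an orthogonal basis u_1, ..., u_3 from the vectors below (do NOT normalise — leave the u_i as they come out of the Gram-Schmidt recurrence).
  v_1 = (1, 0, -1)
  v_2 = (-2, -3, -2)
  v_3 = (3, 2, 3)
Orthogonal basis:
  u_1 = (1, 0, -1)
  u_2 = (-2, -3, -2)
  u_3 = (15/17, -20/17, 15/17)

Apply the Gram-Schmidt recurrence
  u_1 = v_1
  u_i = v_i − Σ_{j<i} ((v_i · u_j) / (u_j · u_j)) · u_j.

Step by step this gives:
  u_1 = (1, 0, -1)
  u_2 = (-2, -3, -2)
  u_3 = (15/17, -20/17, 15/17)

Orthogonality check:
  u_2 · u_1 = 0 (should be 0)
  u_3 · u_1 = 0 (should be 0)
  u_3 · u_2 = 0 (should be 0)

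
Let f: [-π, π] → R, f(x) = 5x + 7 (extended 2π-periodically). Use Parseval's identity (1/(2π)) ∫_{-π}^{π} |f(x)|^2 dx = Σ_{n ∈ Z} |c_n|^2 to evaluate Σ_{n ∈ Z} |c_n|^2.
Σ |c_n|^2 = 25π^2/3 + 49

Expand and integrate term by term over [-π, π]:
  ∫ (5x)^2 dx = 25·(2π^3/3); ∫ 2·5·(7)·x dx = 0 (odd integrand); ∫ 7^2 dx = 49·2π.
So (1/(2π)) ∫_{-π}^{π} (5x + 7)^2 dx = 25π^2/3 + 49 = 25π^2/3 + 49.
Parseval ⇒ Σ |c_n|^2 = 25π^2/3 + 49.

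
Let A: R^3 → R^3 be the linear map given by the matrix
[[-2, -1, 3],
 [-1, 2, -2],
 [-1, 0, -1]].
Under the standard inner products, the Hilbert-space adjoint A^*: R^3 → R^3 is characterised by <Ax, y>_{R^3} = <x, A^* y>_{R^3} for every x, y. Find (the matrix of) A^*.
A^* = A^T =
[[-2, -1, -1],
 [-1, 2, 0],
 [3, -2, -1]]

For real matrices with standard dot products, the defining identity <Ax, y> = <x, A^* y> gives (Ax)^T y = x^T (A^*) y, i.e. x^T A^T y = x^T (A^*) y. Since this holds for all x, y, we must have A^* = A^T. Therefore
A^* =
[[-2, -1, -1],
 [-1, 2, 0],
 [3, -2, -1]].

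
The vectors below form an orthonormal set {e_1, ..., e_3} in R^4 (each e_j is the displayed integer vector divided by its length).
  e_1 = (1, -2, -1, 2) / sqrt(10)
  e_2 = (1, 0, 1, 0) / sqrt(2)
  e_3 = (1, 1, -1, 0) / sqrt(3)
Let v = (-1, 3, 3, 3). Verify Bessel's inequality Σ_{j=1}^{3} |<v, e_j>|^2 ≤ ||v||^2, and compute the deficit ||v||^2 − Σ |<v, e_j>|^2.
Σ |<v, e_j>|^2 = 59/15; ||v||^2 = 28; deficit = 361/15

Write each e_j = u_j / sqrt(<u_j, u_j>) where u_j is the displayed integer vector. Then <v, e_j> = <v, u_j> / sqrt(<u_j, u_j>), so |<v, e_j>|^2 = <v, u_j>^2 / <u_j, u_j>.
Coefficients: <v, e_1> = -4/sqrt(10), <v, e_2> = 2/sqrt(2), <v, e_3> = -1/sqrt(3).
Square and sum: Σ |<v, e_j>|^2 = 59/15.
Compute ||v||^2 = v·v = 28.
Deficit = 28 − 59/15 = 361/15 ≥ 0, confirming Bessel's inequality. (The deficit equals ||v − Σ <v,e_j> e_j||^2, the squared distance from v to span{e_j}.)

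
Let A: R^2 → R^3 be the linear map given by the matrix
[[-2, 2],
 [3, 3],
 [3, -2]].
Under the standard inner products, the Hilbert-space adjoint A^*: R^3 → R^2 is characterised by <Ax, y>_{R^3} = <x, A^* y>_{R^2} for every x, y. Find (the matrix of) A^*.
A^* = A^T =
[[-2, 3, 3],
 [2, 3, -2]]

For real matrices with standard dot products, the defining identity <Ax, y> = <x, A^* y> gives (Ax)^T y = x^T (A^*) y, i.e. x^T A^T y = x^T (A^*) y. Since this holds for all x, y, we must have A^* = A^T. Therefore
A^* =
[[-2, 3, 3],
 [2, 3, -2]].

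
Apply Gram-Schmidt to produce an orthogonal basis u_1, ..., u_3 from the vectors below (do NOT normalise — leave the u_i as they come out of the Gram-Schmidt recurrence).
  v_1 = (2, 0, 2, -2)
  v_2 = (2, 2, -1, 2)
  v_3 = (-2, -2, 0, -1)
Orthogonal basis:
  u_1 = (2, 0, 2, -2)
  u_2 = (7/3, 2, -2/3, 5/3)
  u_3 = (9/38, -7/19, -4/19, 1/38)

Apply the Gram-Schmidt recurrence
  u_1 = v_1
  u_i = v_i − Σ_{j<i} ((v_i · u_j) / (u_j · u_j)) · u_j.

Step by step this gives:
  u_1 = (2, 0, 2, -2)
  u_2 = (7/3, 2, -2/3, 5/3)
  u_3 = (9/38, -7/19, -4/19, 1/38)

Orthogonality check:
  u_2 · u_1 = 0 (should be 0)
  u_3 · u_1 = 0 (should be 0)
  u_3 · u_2 = 0 (should be 0)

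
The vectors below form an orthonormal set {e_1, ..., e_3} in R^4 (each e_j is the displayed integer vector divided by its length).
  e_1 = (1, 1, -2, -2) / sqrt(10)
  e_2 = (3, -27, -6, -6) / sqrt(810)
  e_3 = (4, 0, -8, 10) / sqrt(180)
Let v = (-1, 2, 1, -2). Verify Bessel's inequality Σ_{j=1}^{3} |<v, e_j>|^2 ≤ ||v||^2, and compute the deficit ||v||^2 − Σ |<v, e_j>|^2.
Σ |<v, e_j>|^2 = 49/5; ||v||^2 = 10; deficit = 1/5

Write each e_j = u_j / sqrt(<u_j, u_j>) where u_j is the displayed integer vector. Then <v, e_j> = <v, u_j> / sqrt(<u_j, u_j>), so |<v, e_j>|^2 = <v, u_j>^2 / <u_j, u_j>.
Coefficients: <v, e_1> = 3/sqrt(10), <v, e_2> = -51/sqrt(810), <v, e_3> = -32/sqrt(180).
Square and sum: Σ |<v, e_j>|^2 = 49/5.
Compute ||v||^2 = v·v = 10.
Deficit = 10 − 49/5 = 1/5 ≥ 0, confirming Bessel's inequality. (The deficit equals ||v − Σ <v,e_j> e_j||^2, the squared distance from v to span{e_j}.)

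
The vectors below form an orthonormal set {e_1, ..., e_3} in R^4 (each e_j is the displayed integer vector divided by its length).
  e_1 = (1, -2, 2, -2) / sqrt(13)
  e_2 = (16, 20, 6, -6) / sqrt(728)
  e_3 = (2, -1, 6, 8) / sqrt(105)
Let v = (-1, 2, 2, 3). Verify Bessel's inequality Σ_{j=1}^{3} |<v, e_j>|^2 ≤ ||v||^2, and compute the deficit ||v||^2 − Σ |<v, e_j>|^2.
Σ |<v, e_j>|^2 = 419/30; ||v||^2 = 18; deficit = 121/30

Write each e_j = u_j / sqrt(<u_j, u_j>) where u_j is the displayed integer vector. Then <v, e_j> = <v, u_j> / sqrt(<u_j, u_j>), so |<v, e_j>|^2 = <v, u_j>^2 / <u_j, u_j>.
Coefficients: <v, e_1> = -7/sqrt(13), <v, e_2> = 18/sqrt(728), <v, e_3> = 32/sqrt(105).
Square and sum: Σ |<v, e_j>|^2 = 419/30.
Compute ||v||^2 = v·v = 18.
Deficit = 18 − 419/30 = 121/30 ≥ 0, confirming Bessel's inequality. (The deficit equals ||v − Σ <v,e_j> e_j||^2, the squared distance from v to span{e_j}.)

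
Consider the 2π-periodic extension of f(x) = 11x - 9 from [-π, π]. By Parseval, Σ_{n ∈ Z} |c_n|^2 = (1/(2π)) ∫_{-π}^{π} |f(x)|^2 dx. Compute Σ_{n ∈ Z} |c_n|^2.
Σ |c_n|^2 = 121π^2/3 + 81

Expand and integrate term by term over [-π, π]:
  ∫ (11x)^2 dx = 121·(2π^3/3); ∫ 2·11·(-9)·x dx = 0 (odd integrand); ∫ (-9)^2 dx = 81·2π.
So (1/(2π)) ∫_{-π}^{π} (11x - 9)^2 dx = 121π^2/3 + 81 = 121π^2/3 + 81.
Parseval ⇒ Σ |c_n|^2 = 121π^2/3 + 81.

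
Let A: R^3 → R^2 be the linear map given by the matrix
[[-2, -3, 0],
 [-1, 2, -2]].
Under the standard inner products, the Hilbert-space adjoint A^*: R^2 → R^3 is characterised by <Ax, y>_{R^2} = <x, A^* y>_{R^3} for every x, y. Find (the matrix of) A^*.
A^* = A^T =
[[-2, -1],
 [-3, 2],
 [0, -2]]

For real matrices with standard dot products, the defining identity <Ax, y> = <x, A^* y> gives (Ax)^T y = x^T (A^*) y, i.e. x^T A^T y = x^T (A^*) y. Since this holds for all x, y, we must have A^* = A^T. Therefore
A^* =
[[-2, -1],
 [-3, 2],
 [0, -2]].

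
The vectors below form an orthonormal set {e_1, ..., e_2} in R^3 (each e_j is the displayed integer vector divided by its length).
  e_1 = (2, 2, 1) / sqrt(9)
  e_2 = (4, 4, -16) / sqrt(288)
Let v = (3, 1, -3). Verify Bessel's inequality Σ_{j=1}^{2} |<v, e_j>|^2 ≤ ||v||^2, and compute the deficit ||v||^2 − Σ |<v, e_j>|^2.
Σ |<v, e_j>|^2 = 17; ||v||^2 = 19; deficit = 2

Write each e_j = u_j / sqrt(<u_j, u_j>) where u_j is the displayed integer vector. Then <v, e_j> = <v, u_j> / sqrt(<u_j, u_j>), so |<v, e_j>|^2 = <v, u_j>^2 / <u_j, u_j>.
Coefficients: <v, e_1> = 5/sqrt(9), <v, e_2> = 64/sqrt(288).
Square and sum: Σ |<v, e_j>|^2 = 17.
Compute ||v||^2 = v·v = 19.
Deficit = 19 − 17 = 2 ≥ 0, confirming Bessel's inequality. (The deficit equals ||v − Σ <v,e_j> e_j||^2, the squared distance from v to span{e_j}.)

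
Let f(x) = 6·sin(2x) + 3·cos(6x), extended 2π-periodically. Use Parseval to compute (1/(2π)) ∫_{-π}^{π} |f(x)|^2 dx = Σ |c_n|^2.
Σ |c_n|^2 = 45/2

Expand |f|^2 and use orthogonality of {sin(nx), cos(mx)} on [-π, π]:
  ∫_{-π}^{π} sin(nx)^2 dx = π, ∫ cos(mx)^2 dx = π, and cross terms integrate to 0.
So ∫_{-π}^{π} f(x)^2 dx = 6^2 · π + 3^2 · π = (36 + 9)π.
Divide by 2π: (36 + 9)/2 = 45/2.
By Parseval, this equals Σ |c_n|^2.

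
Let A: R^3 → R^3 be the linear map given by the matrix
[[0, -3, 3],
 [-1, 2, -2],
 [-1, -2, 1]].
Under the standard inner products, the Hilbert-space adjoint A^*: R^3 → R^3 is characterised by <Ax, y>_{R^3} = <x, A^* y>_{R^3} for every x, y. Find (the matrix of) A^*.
A^* = A^T =
[[0, -1, -1],
 [-3, 2, -2],
 [3, -2, 1]]

For real matrices with standard dot products, the defining identity <Ax, y> = <x, A^* y> gives (Ax)^T y = x^T (A^*) y, i.e. x^T A^T y = x^T (A^*) y. Since this holds for all x, y, we must have A^* = A^T. Therefore
A^* =
[[0, -1, -1],
 [-3, 2, -2],
 [3, -2, 1]].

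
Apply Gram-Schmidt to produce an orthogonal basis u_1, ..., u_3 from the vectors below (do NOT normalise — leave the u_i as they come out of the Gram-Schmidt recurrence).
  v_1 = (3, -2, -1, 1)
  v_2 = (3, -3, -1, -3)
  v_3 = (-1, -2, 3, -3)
Orthogonal basis:
  u_1 = (3, -2, -1, 1)
  u_2 = (2/5, -19/15, -2/15, -58/15)
  u_3 = (-80/251, -416/251, 696/251, 104/251)

Apply the Gram-Schmidt recurrence
  u_1 = v_1
  u_i = v_i − Σ_{j<i} ((v_i · u_j) / (u_j · u_j)) · u_j.

Step by step this gives:
  u_1 = (3, -2, -1, 1)
  u_2 = (2/5, -19/15, -2/15, -58/15)
  u_3 = (-80/251, -416/251, 696/251, 104/251)

Orthogonality check:
  u_2 · u_1 = 0 (should be 0)
  u_3 · u_1 = 0 (should be 0)
  u_3 · u_2 = 0 (should be 0)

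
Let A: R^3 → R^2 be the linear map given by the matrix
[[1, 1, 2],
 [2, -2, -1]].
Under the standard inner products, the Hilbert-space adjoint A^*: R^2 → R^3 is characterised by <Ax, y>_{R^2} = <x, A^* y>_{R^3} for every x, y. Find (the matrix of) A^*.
A^* = A^T =
[[1, 2],
 [1, -2],
 [2, -1]]

For real matrices with standard dot products, the defining identity <Ax, y> = <x, A^* y> gives (Ax)^T y = x^T (A^*) y, i.e. x^T A^T y = x^T (A^*) y. Since this holds for all x, y, we must have A^* = A^T. Therefore
A^* =
[[1, 2],
 [1, -2],
 [2, -1]].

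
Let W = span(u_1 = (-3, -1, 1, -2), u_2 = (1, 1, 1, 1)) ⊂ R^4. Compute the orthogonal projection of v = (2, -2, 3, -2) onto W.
proj_W(v) = (-3/5, 13/35, 47/35, -4/35)

Set up U = [u_1 | ... | u_2] ∈ R^(4×2). The projector onto W = col(U) is P = U (U^T U)^(-1) U^T.
Compute U^T U =
  [15, -5]
  [-5, 4],
and U^T v = (3, 1).
Solve U^T U · c = U^T v for the coefficients: c = (17/35, 6/7). The projection is proj_W(v) = U c.
Check: (v - proj_W(v)) · u_1 = 0  (should be 0).
Check: (v - proj_W(v)) · u_2 = 0  (should be 0).
Result: proj_W(v) = (-3/5, 13/35, 47/35, -4/35).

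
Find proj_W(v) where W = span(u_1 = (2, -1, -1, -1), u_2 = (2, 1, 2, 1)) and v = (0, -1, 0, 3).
proj_W(v) = (-6/35, 17/35, 24/35, 17/35)

Set up U = [u_1 | ... | u_2] ∈ R^(4×2). The projector onto W = col(U) is P = U (U^T U)^(-1) U^T.
Compute U^T U =
  [7, 0]
  [0, 10],
and U^T v = (-2, 2).
Solve U^T U · c = U^T v for the coefficients: c = (-2/7, 1/5). The projection is proj_W(v) = U c.
Check: (v - proj_W(v)) · u_1 = 0  (should be 0).
Check: (v - proj_W(v)) · u_2 = 0  (should be 0).
Result: proj_W(v) = (-6/35, 17/35, 24/35, 17/35).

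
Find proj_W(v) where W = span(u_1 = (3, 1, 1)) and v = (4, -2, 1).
proj_W(v) = (3, 1, 1)

Set up U = [u_1 | ... | u_1] ∈ R^(3×1). The projector onto W = col(U) is P = U (U^T U)^(-1) U^T.
Compute U^T U =
  [11],
and U^T v = (11).
Solve U^T U · c = U^T v for the coefficients: c = (1). The projection is proj_W(v) = U c.
Check: (v - proj_W(v)) · u_1 = 0  (should be 0).
Result: proj_W(v) = (3, 1, 1).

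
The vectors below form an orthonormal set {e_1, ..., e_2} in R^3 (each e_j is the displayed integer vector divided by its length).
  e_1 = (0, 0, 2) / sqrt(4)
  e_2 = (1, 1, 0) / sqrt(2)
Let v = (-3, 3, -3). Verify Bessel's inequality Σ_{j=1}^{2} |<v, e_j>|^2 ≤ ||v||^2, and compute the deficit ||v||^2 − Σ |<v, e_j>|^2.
Σ |<v, e_j>|^2 = 9; ||v||^2 = 27; deficit = 18

Write each e_j = u_j / sqrt(<u_j, u_j>) where u_j is the displayed integer vector. Then <v, e_j> = <v, u_j> / sqrt(<u_j, u_j>), so |<v, e_j>|^2 = <v, u_j>^2 / <u_j, u_j>.
Coefficients: <v, e_1> = -6/sqrt(4), <v, e_2> = 0/sqrt(2).
Square and sum: Σ |<v, e_j>|^2 = 9.
Compute ||v||^2 = v·v = 27.
Deficit = 27 − 9 = 18 ≥ 0, confirming Bessel's inequality. (The deficit equals ||v − Σ <v,e_j> e_j||^2, the squared distance from v to span{e_j}.)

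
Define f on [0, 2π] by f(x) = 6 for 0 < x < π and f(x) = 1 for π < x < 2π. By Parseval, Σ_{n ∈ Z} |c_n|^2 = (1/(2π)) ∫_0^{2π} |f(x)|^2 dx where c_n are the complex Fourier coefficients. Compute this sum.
Σ |c_n|^2 = 37/2

Parseval equates the L^2 energy of f (normalised by 1/(2π)) with the ℓ^2 sum of its Fourier coefficients: (1/(2π)) ∫_0^{2π} |f|^2 = Σ |c_n|^2.
Compute the left side: (1/(2π)) [∫_0^π 6^2 dx + ∫_π^{2π} 1^2 dx] = (1/(2π)) · (36π + 1π) = (36 + 1)/2 = 37/2.
So Σ_{n ∈ Z} |c_n|^2 = 37/2.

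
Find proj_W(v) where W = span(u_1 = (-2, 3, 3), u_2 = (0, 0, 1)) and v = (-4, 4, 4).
proj_W(v) = (-40/13, 60/13, 4)

Set up U = [u_1 | ... | u_2] ∈ R^(3×2). The projector onto W = col(U) is P = U (U^T U)^(-1) U^T.
Compute U^T U =
  [22, 3]
  [3, 1],
and U^T v = (32, 4).
Solve U^T U · c = U^T v for the coefficients: c = (20/13, -8/13). The projection is proj_W(v) = U c.
Check: (v - proj_W(v)) · u_1 = 0  (should be 0).
Check: (v - proj_W(v)) · u_2 = 0  (should be 0).
Result: proj_W(v) = (-40/13, 60/13, 4).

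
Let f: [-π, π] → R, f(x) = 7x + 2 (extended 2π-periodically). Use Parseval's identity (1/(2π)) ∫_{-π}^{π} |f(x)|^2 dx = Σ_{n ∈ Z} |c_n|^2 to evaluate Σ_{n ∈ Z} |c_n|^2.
Σ |c_n|^2 = 49π^2/3 + 4

Expand and integrate term by term over [-π, π]:
  ∫ (7x)^2 dx = 49·(2π^3/3); ∫ 2·7·(2)·x dx = 0 (odd integrand); ∫ 2^2 dx = 4·2π.
So (1/(2π)) ∫_{-π}^{π} (7x + 2)^2 dx = 49π^2/3 + 4 = 49π^2/3 + 4.
Parseval ⇒ Σ |c_n|^2 = 49π^2/3 + 4.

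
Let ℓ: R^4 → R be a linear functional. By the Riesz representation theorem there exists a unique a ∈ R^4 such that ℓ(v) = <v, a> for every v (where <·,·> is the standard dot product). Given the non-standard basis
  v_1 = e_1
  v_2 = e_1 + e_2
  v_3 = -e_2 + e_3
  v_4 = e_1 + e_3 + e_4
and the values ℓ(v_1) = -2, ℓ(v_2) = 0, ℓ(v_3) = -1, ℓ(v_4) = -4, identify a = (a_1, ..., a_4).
a = (-2, 2, 1, -3)

Write a = (a_1, ..., a_4) in the standard basis. For each basis vector v_i, ℓ(v_i) = <v_i, a> is a linear equation in the a_j's. Collect the n equations into a matrix system V a = ℓ, where row i of V is v_i (expressed in the standard basis). Since V is invertible (lower-triangular with 1s on the diagonal, up to permutation), solve by back-substitution:
  V =
[[1, 0, 0, 0],
 [1, 1, 0, 0],
 [0, -1, 1, 0],
 [1, 0, 1, 1]]
  V a = (-2, 0, -1, -4)
Solving gives a = (-2, 2, 1, -3).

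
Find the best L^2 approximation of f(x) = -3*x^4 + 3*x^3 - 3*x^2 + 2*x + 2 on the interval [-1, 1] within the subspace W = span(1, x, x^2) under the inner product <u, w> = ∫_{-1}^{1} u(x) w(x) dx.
g(x) = -39*x^2/7 + 19*x/5 + 79/35

The best approximation g ∈ W is the orthogonal projection of f onto W. Writing g = a_0 + a_1 x + a_2 x^2, the coefficients solve the normal equations G · a = b where
  G_{ij} = <φ_i, φ_j> and b_i = <f, φ_i>, with φ_0 = 1, φ_1 = x, φ_2 = x^2.
G =
  [2, 0, 2/3]
  [0, 2/3, 0]
  [2/3, 0, 2/5],
b = (4/5, 38/15, -76/105).
Solving gives a_0 = 79/35, a_1 = 19/5, a_2 = -39/7, so
  g(x) = -39*x^2/7 + 19*x/5 + 79/35.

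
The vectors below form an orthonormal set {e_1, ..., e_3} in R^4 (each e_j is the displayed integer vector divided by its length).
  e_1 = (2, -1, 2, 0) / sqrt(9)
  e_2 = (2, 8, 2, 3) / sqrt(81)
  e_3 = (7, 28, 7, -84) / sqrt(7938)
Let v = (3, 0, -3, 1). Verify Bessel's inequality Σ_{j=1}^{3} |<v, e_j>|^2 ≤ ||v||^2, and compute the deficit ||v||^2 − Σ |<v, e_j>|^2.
Σ |<v, e_j>|^2 = 1; ||v||^2 = 19; deficit = 18

Write each e_j = u_j / sqrt(<u_j, u_j>) where u_j is the displayed integer vector. Then <v, e_j> = <v, u_j> / sqrt(<u_j, u_j>), so |<v, e_j>|^2 = <v, u_j>^2 / <u_j, u_j>.
Coefficients: <v, e_1> = 0/sqrt(9), <v, e_2> = 3/sqrt(81), <v, e_3> = -84/sqrt(7938).
Square and sum: Σ |<v, e_j>|^2 = 1.
Compute ||v||^2 = v·v = 19.
Deficit = 19 − 1 = 18 ≥ 0, confirming Bessel's inequality. (The deficit equals ||v − Σ <v,e_j> e_j||^2, the squared distance from v to span{e_j}.)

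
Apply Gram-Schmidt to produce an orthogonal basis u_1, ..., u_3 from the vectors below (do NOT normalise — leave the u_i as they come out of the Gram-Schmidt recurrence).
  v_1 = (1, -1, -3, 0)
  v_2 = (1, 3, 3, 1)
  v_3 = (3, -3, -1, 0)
Orthogonal basis:
  u_1 = (1, -1, -3, 0)
  u_2 = (2, 2, 0, 1)
  u_3 = (24/11, -24/11, 16/11, 0)

Apply the Gram-Schmidt recurrence
  u_1 = v_1
  u_i = v_i − Σ_{j<i} ((v_i · u_j) / (u_j · u_j)) · u_j.

Step by step this gives:
  u_1 = (1, -1, -3, 0)
  u_2 = (2, 2, 0, 1)
  u_3 = (24/11, -24/11, 16/11, 0)

Orthogonality check:
  u_2 · u_1 = 0 (should be 0)
  u_3 · u_1 = 0 (should be 0)
  u_3 · u_2 = 0 (should be 0)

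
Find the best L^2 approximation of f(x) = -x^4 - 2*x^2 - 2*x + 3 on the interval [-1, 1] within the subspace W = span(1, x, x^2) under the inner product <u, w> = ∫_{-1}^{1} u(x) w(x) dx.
g(x) = -20*x^2/7 - 2*x + 108/35

The best approximation g ∈ W is the orthogonal projection of f onto W. Writing g = a_0 + a_1 x + a_2 x^2, the coefficients solve the normal equations G · a = b where
  G_{ij} = <φ_i, φ_j> and b_i = <f, φ_i>, with φ_0 = 1, φ_1 = x, φ_2 = x^2.
G =
  [2, 0, 2/3]
  [0, 2/3, 0]
  [2/3, 0, 2/5],
b = (64/15, -4/3, 32/35).
Solving gives a_0 = 108/35, a_1 = -2, a_2 = -20/7, so
  g(x) = -20*x^2/7 - 2*x + 108/35.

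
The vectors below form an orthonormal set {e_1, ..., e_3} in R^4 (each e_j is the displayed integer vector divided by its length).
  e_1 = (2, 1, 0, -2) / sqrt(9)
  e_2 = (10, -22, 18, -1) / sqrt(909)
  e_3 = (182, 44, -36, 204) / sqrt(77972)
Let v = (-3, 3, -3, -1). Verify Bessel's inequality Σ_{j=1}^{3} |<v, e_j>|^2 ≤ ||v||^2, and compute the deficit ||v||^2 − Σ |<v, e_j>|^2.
Σ |<v, e_j>|^2 = 5379/193; ||v||^2 = 28; deficit = 25/193

Write each e_j = u_j / sqrt(<u_j, u_j>) where u_j is the displayed integer vector. Then <v, e_j> = <v, u_j> / sqrt(<u_j, u_j>), so |<v, e_j>|^2 = <v, u_j>^2 / <u_j, u_j>.
Coefficients: <v, e_1> = -1/sqrt(9), <v, e_2> = -149/sqrt(909), <v, e_3> = -510/sqrt(77972).
Square and sum: Σ |<v, e_j>|^2 = 5379/193.
Compute ||v||^2 = v·v = 28.
Deficit = 28 − 5379/193 = 25/193 ≥ 0, confirming Bessel's inequality. (The deficit equals ||v − Σ <v,e_j> e_j||^2, the squared distance from v to span{e_j}.)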